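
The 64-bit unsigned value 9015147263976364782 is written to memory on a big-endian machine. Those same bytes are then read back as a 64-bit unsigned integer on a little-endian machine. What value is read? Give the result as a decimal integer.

17175080929714773117

9015147263976364782 in 64-bit hexadecimal is 0x7D1C3CAC1B255AEE.
Stored big-endian, the bytes at ascending addresses are 7D 1C 3C AC 1B 25 5A EE.
Read back as little-endian, the first byte is least significant, giving 0xEE5A251BAC3C1C7D.
0xEE5A251BAC3C1C7D = 17175080929714773117.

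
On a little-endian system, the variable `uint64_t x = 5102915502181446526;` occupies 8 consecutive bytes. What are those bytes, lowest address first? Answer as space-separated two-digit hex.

5102915502181446526 in hexadecimal, padded to 64 bits, is 0x46D1329CE25BF37E.
Split into bytes (most-significant first): 46 D1 32 9C E2 5B F3 7E.
Little-endian stores the least-significant byte at the lowest address.
So at ascending addresses the bytes are 7E F3 5B E2 9C 32 D1 46.

7E F3 5B E2 9C 32 D1 46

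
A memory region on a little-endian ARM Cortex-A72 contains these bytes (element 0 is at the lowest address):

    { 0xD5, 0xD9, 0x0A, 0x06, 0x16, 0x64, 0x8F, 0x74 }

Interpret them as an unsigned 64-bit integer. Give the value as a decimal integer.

Little-endian stores the least-significant byte at the lowest address.
Reassemble most-significant byte first: 74 8F 64 16 06 0A D9 D5 → 0x748F6416060AD9D5.
0x748F6416060AD9D5 = 8399041875822696917.

8399041875822696917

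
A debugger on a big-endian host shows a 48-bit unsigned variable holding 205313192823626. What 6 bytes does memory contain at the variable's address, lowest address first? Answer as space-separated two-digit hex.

205313192823626 in hexadecimal, padded to 48 bits, is 0xBABB33ED0B4A.
Split into bytes (most-significant first): BA BB 33 ED 0B 4A.
In big-endian order the high byte comes first in memory.
So the memory order matches the most-significant-first order: BA BB 33 ED 0B 4A.

BA BB 33 ED 0B 4A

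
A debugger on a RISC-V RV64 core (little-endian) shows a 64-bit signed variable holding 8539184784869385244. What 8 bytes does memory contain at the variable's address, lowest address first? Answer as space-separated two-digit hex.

1C 64 8F BD 51 47 81 76

8539184784869385244 in hexadecimal, padded to 64 bits, is 0x76814751BD8F641C.
Split into bytes (most-significant first): 76 81 47 51 BD 8F 64 1C.
Little-endian: lowest address holds the least-significant byte.
So at ascending addresses the bytes are 1C 64 8F BD 51 47 81 76.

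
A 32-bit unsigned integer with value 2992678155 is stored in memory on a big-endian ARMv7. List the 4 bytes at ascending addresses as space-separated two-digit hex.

2992678155 in hexadecimal, padded to 32 bits, is 0xB260A50B.
Split into bytes (most-significant first): B2 60 A5 0B.
In big-endian order the high byte comes first in memory.
So the memory order matches the most-significant-first order: B2 60 A5 0B.

B2 60 A5 0B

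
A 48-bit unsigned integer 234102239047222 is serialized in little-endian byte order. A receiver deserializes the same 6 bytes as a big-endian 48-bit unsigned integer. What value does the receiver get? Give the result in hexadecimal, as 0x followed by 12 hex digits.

0x36AECC2CEAD4

234102239047222 in 48-bit hexadecimal is 0xD4EA2CCCAE36.
Stored little-endian, the bytes at ascending addresses are 36 AE CC 2C EA D4.
Read back as big-endian, the last byte is least significant, giving 0x36AECC2CEAD4.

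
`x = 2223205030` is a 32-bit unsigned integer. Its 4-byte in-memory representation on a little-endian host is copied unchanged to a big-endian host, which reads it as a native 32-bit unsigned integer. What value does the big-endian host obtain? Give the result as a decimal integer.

2223205030 in 32-bit hexadecimal is 0x84836AA6.
Stored little-endian, the bytes at ascending addresses are A6 6A 83 84.
Read back as big-endian, the last byte is least significant, giving 0xA66A8384.
0xA66A8384 = 2791998340.

2791998340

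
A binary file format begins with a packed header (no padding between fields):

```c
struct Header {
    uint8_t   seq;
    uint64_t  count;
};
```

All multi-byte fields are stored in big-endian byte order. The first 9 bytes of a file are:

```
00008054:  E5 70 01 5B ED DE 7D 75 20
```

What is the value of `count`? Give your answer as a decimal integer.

8070833084422780192

`count` follows `seq` (1 byte), so it starts at byte offset 1 and occupies 8 bytes.
Bytes at offsets 1..8: 70 01 5B ED DE 7D 75 20.
In big-endian order the high byte comes first in memory.
The bytes are already most-significant first: 0x70015BEDDE7D7520.
0x70015BEDDE7D7520 = 8070833084422780192.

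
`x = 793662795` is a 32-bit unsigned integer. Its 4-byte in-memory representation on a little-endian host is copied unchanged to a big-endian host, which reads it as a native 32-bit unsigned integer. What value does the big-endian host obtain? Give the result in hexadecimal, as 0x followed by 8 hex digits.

0x4B554E2F

793662795 in 32-bit hexadecimal is 0x2F4E554B.
Stored little-endian, the bytes at ascending addresses are 4B 55 4E 2F.
Read back as big-endian, the last byte is least significant, giving 0x4B554E2F.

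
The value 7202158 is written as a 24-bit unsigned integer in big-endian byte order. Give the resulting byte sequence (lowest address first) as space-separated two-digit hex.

6D E5 6E

7202158 in hexadecimal, padded to 24 bits, is 0x6DE56E.
Split into bytes (most-significant first): 6D E5 6E.
In big-endian order the high byte comes first in memory.
So the memory order matches the most-significant-first order: 6D E5 6E.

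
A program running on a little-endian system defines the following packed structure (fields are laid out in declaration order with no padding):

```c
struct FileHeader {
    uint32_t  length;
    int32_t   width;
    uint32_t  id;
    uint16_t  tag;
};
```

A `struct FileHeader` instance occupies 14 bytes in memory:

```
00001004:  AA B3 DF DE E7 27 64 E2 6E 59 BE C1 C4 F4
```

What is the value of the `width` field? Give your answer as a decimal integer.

-496752665

`width` follows `length` (4 bytes), so it starts at byte offset 4 and occupies 4 bytes.
Bytes at offsets 4..7: E7 27 64 E2.
Little-endian: lowest address holds the least-significant byte.
Reassemble most-significant byte first: E2 64 27 E7 → 0xE26427E7.
Top bit is set, so as a signed 32-bit value this is 0xE26427E7 − 2^32 = -496752665.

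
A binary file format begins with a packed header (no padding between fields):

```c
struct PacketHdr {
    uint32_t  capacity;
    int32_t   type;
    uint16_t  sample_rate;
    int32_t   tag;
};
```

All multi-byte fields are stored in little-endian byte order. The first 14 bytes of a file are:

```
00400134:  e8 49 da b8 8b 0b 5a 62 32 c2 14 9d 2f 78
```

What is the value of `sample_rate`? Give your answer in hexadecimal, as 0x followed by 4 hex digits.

`sample_rate` follows `capacity` (4 B), `type` (4 B), so it starts at offset 4 + 4 = 8 and occupies 2 bytes.
Bytes at offsets 8..9: 32 C2.
Little-endian stores the least-significant byte at the lowest address.
Reassemble most-significant byte first: C2 32 → 0xC232.

0xC232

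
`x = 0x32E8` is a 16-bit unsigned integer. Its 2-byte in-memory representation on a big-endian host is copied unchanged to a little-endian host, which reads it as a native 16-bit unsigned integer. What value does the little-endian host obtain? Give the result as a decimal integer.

Stored big-endian, the bytes at ascending addresses are 32 E8.
Read back as little-endian, the first byte is least significant, giving 0xE832.
0xE832 = 59442.

59442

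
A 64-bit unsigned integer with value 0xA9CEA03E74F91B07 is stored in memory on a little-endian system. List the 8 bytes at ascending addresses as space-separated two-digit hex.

Split into bytes (most-significant first): A9 CE A0 3E 74 F9 1B 07.
Little-endian: lowest address holds the least-significant byte.
So at ascending addresses the bytes are 07 1B F9 74 3E A0 CE A9.

07 1B F9 74 3E A0 CE A9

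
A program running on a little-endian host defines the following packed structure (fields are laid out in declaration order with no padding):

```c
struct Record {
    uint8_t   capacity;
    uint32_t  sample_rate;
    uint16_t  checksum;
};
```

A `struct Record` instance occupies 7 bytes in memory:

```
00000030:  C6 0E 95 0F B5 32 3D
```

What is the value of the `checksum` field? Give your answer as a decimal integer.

`checksum` follows `capacity` (1 B), `sample_rate` (4 B), so it starts at offset 1 + 4 = 5 and occupies 2 bytes.
Bytes at offsets 5..6: 32 3D.
Little-endian stores the least-significant byte at the lowest address.
Reassemble most-significant byte first: 3D 32 → 0x3D32.
0x3D32 = 15666.

15666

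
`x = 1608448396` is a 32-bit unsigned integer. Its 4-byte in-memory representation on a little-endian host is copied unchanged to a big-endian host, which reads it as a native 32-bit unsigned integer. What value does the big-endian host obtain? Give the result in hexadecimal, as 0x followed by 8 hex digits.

1608448396 in 32-bit hexadecimal is 0x5FDEF98C.
Stored little-endian, the bytes at ascending addresses are 8C F9 DE 5F.
Read back as big-endian, the last byte is least significant, giving 0x8CF9DE5F.

0x8CF9DE5F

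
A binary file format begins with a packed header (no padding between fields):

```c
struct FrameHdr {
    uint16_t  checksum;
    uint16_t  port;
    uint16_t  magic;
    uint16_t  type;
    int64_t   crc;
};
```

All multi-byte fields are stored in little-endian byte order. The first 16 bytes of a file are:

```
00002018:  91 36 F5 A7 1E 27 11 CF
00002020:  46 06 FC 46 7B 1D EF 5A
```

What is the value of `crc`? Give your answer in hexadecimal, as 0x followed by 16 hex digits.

`crc` follows `checksum` (2 B), `port` (2 B), `magic` (2 B), `type` (2 B), so it starts at offset 2 + 2 + 2 + 2 = 8 and occupies 8 bytes.
Bytes at offsets 8..15: 46 06 FC 46 7B 1D EF 5A.
Little-endian stores the least-significant byte at the lowest address.
Reassemble most-significant byte first: 5A EF 1D 7B 46 FC 06 46 → 0x5AEF1D7B46FC0646.

0x5AEF1D7B46FC0646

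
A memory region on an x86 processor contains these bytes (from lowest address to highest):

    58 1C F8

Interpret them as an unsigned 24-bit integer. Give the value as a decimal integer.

16260184

In little-endian order the low byte comes first in memory.
Reassemble most-significant byte first: F8 1C 58 → 0xF81C58.
0xF81C58 = 16260184.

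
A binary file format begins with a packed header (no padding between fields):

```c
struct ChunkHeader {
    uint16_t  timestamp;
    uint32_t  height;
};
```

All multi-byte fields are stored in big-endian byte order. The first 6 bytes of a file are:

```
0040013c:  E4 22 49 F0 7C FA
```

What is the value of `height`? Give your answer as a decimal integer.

`height` follows `timestamp` (2 bytes), so it starts at byte offset 2 and occupies 4 bytes.
Bytes at offsets 2..5: 49 F0 7C FA.
Big-endian: lowest address holds the most-significant byte.
The bytes are already most-significant first: 0x49F07CFA.
0x49F07CFA = 1240497402.

1240497402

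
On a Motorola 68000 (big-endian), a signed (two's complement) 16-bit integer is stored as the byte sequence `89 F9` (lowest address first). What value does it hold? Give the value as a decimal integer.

Big-endian: lowest address holds the most-significant byte.
The bytes are already most-significant first: 0x89F9.
Top bit is set, so as a signed 16-bit value this is 0x89F9 − 2^16 = -30215.

-30215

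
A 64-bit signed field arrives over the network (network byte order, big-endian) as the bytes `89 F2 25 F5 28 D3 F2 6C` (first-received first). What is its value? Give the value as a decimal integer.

-8506695011267251604

Big-endian stores the most-significant byte at the lowest address.
The bytes are already most-significant first: 0x89F225F528D3F26C.
Top bit is set, so as a signed 64-bit value this is 0x89F225F528D3F26C − 2^64 = -8506695011267251604.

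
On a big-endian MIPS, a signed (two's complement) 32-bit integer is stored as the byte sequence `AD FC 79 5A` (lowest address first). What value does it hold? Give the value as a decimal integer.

Big-endian: lowest address holds the most-significant byte.
The bytes are already most-significant first: 0xADFC795A.
Top bit is set, so as a signed 32-bit value this is 0xADFC795A − 2^32 = -1375962790.

-1375962790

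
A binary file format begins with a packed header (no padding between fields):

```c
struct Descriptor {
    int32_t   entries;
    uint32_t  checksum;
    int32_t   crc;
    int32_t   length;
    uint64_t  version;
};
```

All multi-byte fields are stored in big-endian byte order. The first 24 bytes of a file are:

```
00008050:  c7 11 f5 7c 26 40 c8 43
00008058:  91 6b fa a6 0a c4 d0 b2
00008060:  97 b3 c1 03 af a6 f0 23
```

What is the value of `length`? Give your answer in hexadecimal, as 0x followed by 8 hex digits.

0x0AC4D0B2

`length` follows `entries` (4 B), `checksum` (4 B), `crc` (4 B), so it starts at offset 4 + 4 + 4 = 12 and occupies 4 bytes.
Bytes at offsets 12..15: 0A C4 D0 B2.
Big-endian stores the most-significant byte at the lowest address.
The bytes are already most-significant first: 0x0AC4D0B2.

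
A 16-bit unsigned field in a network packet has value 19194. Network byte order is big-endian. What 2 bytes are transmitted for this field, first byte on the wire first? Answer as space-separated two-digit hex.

19194 in hexadecimal, padded to 16 bits, is 0x4AFA.
Split into bytes (most-significant first): 4A FA.
Big-endian stores the most-significant byte at the lowest address.
So the memory order matches the most-significant-first order: 4A FA.

4A FA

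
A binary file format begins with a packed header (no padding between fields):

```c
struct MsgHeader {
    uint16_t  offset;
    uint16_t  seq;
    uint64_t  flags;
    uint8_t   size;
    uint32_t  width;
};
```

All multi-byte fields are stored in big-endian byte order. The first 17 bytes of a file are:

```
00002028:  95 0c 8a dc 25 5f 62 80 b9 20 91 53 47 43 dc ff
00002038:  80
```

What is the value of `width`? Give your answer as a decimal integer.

1138556800

`width` follows `offset` (2 B), `seq` (2 B), `flags` (8 B), `size` (1 B), so it starts at offset 2 + 2 + 8 + 1 = 13 and occupies 4 bytes.
Bytes at offsets 13..16: 43 DC FF 80.
Big-endian stores the most-significant byte at the lowest address.
The bytes are already most-significant first: 0x43DCFF80.
0x43DCFF80 = 1138556800.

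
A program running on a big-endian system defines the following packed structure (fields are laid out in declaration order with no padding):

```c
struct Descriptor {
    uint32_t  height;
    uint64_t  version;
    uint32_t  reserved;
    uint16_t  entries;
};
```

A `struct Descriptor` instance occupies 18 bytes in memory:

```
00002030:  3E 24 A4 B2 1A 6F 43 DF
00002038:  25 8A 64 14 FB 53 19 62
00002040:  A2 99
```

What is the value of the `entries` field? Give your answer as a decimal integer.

`entries` follows `height` (4 B), `version` (8 B), `reserved` (4 B), so it starts at offset 4 + 8 + 4 = 16 and occupies 2 bytes.
Bytes at offsets 16..17: A2 99.
Big-endian: lowest address holds the most-significant byte.
The bytes are already most-significant first: 0xA299.
0xA299 = 41625.

41625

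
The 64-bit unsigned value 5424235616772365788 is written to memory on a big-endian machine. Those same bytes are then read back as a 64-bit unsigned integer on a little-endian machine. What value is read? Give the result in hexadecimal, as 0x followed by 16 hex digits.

0xDC1DBDFB8DC1464B

5424235616772365788 in 64-bit hexadecimal is 0x4B46C18DFBBD1DDC.
Stored big-endian, the bytes at ascending addresses are 4B 46 C1 8D FB BD 1D DC.
Read back as little-endian, the first byte is least significant, giving 0xDC1DBDFB8DC1464B.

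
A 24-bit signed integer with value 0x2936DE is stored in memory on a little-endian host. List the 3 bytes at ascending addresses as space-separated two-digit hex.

DE 36 29

Split into bytes (most-significant first): 29 36 DE.
Little-endian: lowest address holds the least-significant byte.
So at ascending addresses the bytes are DE 36 29.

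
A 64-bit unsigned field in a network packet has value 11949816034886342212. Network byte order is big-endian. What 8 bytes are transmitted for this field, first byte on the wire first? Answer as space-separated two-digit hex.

A5 D6 46 5E F2 AA D6 44

11949816034886342212 in hexadecimal, padded to 64 bits, is 0xA5D6465EF2AAD644.
Split into bytes (most-significant first): A5 D6 46 5E F2 AA D6 44.
In big-endian order the high byte comes first in memory.
So the memory order matches the most-significant-first order: A5 D6 46 5E F2 AA D6 44.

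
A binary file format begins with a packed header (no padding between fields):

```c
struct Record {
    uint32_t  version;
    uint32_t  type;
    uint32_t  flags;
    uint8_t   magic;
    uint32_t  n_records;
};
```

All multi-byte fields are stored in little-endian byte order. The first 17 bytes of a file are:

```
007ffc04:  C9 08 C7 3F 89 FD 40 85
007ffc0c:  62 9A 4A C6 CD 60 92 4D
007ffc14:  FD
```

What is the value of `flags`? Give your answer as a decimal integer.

3326777954

`flags` follows `version` (4 B), `type` (4 B), so it starts at offset 4 + 4 = 8 and occupies 4 bytes.
Bytes at offsets 8..11: 62 9A 4A C6.
In little-endian order the low byte comes first in memory.
Reassemble most-significant byte first: C6 4A 9A 62 → 0xC64A9A62.
0xC64A9A62 = 3326777954.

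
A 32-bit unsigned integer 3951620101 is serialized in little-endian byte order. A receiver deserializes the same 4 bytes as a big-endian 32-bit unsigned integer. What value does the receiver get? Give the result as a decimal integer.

99649771

3951620101 in 32-bit hexadecimal is 0xEB88F005.
Stored little-endian, the bytes at ascending addresses are 05 F0 88 EB.
Read back as big-endian, the last byte is least significant, giving 0x05F088EB.
0x05F088EB = 99649771.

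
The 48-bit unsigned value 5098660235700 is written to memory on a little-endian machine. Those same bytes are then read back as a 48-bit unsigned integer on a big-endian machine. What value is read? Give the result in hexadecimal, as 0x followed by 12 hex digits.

0xB409D51FA304

5098660235700 in 48-bit hexadecimal is 0x04A31FD509B4.
Stored little-endian, the bytes at ascending addresses are B4 09 D5 1F A3 04.
Read back as big-endian, the last byte is least significant, giving 0xB409D51FA304.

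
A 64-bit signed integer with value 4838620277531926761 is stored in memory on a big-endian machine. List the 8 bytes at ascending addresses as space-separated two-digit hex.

43 26 3B 81 9D 4A E0 E9

4838620277531926761 in hexadecimal, padded to 64 bits, is 0x43263B819D4AE0E9.
Split into bytes (most-significant first): 43 26 3B 81 9D 4A E0 E9.
Big-endian stores the most-significant byte at the lowest address.
So the memory order matches the most-significant-first order: 43 26 3B 81 9D 4A E0 E9.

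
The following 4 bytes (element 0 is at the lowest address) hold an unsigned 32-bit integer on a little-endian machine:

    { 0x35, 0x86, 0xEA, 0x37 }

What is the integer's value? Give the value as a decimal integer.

In little-endian order the low byte comes first in memory.
Reassemble most-significant byte first: 37 EA 86 35 → 0x37EA8635.
0x37EA8635 = 938116661.

938116661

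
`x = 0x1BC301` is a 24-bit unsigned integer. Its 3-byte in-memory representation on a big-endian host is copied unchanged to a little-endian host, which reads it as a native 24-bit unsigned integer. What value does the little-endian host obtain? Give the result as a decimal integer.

115483

Stored big-endian, the bytes at ascending addresses are 1B C3 01.
Read back as little-endian, the first byte is least significant, giving 0x01C31B.
0x01C31B = 115483.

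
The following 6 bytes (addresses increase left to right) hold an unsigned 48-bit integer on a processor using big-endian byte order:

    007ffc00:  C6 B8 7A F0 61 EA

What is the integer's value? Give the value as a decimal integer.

218495638856170

Big-endian stores the most-significant byte at the lowest address.
The bytes are already most-significant first: 0xC6B87AF061EA.
0xC6B87AF061EA = 218495638856170.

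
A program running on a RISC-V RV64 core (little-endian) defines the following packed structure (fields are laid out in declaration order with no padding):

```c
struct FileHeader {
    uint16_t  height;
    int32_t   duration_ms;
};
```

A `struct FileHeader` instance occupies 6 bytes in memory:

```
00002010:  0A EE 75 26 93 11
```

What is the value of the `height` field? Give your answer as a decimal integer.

60938

`height` is the first field, at byte offset 0, occupying 2 bytes.
Bytes at offsets 0..1: 0A EE.
In little-endian order the low byte comes first in memory.
Reassemble most-significant byte first: EE 0A → 0xEE0A.
0xEE0A = 60938.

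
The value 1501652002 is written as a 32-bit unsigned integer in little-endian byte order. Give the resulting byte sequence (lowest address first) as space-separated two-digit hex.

1501652002 in hexadecimal, padded to 32 bits, is 0x59816422.
Split into bytes (most-significant first): 59 81 64 22.
Little-endian stores the least-significant byte at the lowest address.
So at ascending addresses the bytes are 22 64 81 59.

22 64 81 59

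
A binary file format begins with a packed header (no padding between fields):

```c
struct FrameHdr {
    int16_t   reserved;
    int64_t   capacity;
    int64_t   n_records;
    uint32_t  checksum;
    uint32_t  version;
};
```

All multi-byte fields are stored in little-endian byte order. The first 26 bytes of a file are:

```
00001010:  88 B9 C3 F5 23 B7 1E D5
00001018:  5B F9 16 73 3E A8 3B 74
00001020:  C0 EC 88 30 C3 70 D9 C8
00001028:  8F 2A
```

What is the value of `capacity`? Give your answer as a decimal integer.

-478554607486503485

`capacity` follows `reserved` (2 bytes), so it starts at byte offset 2 and occupies 8 bytes.
Bytes at offsets 2..9: C3 F5 23 B7 1E D5 5B F9.
Little-endian: lowest address holds the least-significant byte.
Reassemble most-significant byte first: F9 5B D5 1E B7 23 F5 C3 → 0xF95BD51EB723F5C3.
Top bit is set, so as a signed 64-bit value this is 0xF95BD51EB723F5C3 − 2^64 = -478554607486503485.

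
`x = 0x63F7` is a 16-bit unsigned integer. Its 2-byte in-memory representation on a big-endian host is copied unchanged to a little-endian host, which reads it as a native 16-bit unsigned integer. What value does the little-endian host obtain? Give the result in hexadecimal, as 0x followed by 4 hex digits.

0xF763

Stored big-endian, the bytes at ascending addresses are 63 F7.
Read back as little-endian, the first byte is least significant, giving 0xF763.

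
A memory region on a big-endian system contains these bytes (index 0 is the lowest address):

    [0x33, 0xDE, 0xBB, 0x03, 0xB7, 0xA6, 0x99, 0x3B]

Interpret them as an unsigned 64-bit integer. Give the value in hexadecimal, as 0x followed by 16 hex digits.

0x33DEBB03B7A6993B

In big-endian order the high byte comes first in memory.
The bytes are already most-significant first: 0x33DEBB03B7A6993B.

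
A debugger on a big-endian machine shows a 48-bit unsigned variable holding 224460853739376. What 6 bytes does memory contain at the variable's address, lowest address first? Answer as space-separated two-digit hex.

CC 25 5D 73 FF 70

224460853739376 in hexadecimal, padded to 48 bits, is 0xCC255D73FF70.
Split into bytes (most-significant first): CC 25 5D 73 FF 70.
Big-endian: lowest address holds the most-significant byte.
So the memory order matches the most-significant-first order: CC 25 5D 73 FF 70.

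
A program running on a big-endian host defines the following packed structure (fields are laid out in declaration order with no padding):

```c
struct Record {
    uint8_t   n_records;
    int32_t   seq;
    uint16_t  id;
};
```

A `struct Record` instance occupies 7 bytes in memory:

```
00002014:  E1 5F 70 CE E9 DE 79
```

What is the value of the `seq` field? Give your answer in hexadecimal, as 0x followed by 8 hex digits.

`seq` follows `n_records` (1 byte), so it starts at byte offset 1 and occupies 4 bytes.
Bytes at offsets 1..4: 5F 70 CE E9.
Big-endian: lowest address holds the most-significant byte.
The bytes are already most-significant first: 0x5F70CEE9.

0x5F70CEE9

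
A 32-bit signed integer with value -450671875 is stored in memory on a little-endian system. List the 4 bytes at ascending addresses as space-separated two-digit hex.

FD 4A 23 E5

Two's complement of -450671875 in 32 bits: 450671875 = 0x1ADCB503; invert → 0xE5234AFC; add 1 → 0xE5234AFD.
Split into bytes (most-significant first): E5 23 4A FD.
Little-endian stores the least-significant byte at the lowest address.
So at ascending addresses the bytes are FD 4A 23 E5.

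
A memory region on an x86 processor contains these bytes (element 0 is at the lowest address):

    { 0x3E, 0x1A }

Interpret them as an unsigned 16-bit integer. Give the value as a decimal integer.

6718

In little-endian order the low byte comes first in memory.
Reassemble most-significant byte first: 1A 3E → 0x1A3E.
0x1A3E = 6718.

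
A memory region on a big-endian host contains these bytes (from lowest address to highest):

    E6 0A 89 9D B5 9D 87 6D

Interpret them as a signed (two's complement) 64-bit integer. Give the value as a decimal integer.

Big-endian: lowest address holds the most-significant byte.
The bytes are already most-significant first: 0xE60A899DB59D876D.
Top bit is set, so as a signed 64-bit value this is 0xE60A899DB59D876D − 2^64 = -1870531384769149075.

-1870531384769149075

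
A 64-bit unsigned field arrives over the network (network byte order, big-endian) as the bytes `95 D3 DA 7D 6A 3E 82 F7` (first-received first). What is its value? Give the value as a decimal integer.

In big-endian order the high byte comes first in memory.
The bytes are already most-significant first: 0x95D3DA7D6A3E82F7.
0x95D3DA7D6A3E82F7 = 10796212963925459703.

10796212963925459703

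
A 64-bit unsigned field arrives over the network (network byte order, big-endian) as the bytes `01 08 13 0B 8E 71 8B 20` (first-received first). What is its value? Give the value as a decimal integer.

74330334206987040

In big-endian order the high byte comes first in memory.
The bytes are already most-significant first: 0x0108130B8E718B20.
0x0108130B8E718B20 = 74330334206987040.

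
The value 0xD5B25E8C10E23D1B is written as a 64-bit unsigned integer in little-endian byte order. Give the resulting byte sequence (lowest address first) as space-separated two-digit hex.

1B 3D E2 10 8C 5E B2 D5

Split into bytes (most-significant first): D5 B2 5E 8C 10 E2 3D 1B.
Little-endian stores the least-significant byte at the lowest address.
So at ascending addresses the bytes are 1B 3D E2 10 8C 5E B2 D5.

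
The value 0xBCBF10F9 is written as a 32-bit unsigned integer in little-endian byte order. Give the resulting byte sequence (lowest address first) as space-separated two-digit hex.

Split into bytes (most-significant first): BC BF 10 F9.
In little-endian order the low byte comes first in memory.
So at ascending addresses the bytes are F9 10 BF BC.

F9 10 BF BC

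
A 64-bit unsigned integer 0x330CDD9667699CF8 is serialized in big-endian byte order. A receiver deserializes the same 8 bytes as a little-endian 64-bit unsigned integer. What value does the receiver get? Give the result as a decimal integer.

Stored big-endian, the bytes at ascending addresses are 33 0C DD 96 67 69 9C F8.
Read back as little-endian, the first byte is least significant, giving 0xF89C696796DD0C33.
0xF89C696796DD0C33 = 17914309311406607411.

17914309311406607411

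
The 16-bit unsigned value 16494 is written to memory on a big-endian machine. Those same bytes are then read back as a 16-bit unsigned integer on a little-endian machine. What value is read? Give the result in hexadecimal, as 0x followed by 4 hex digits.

16494 in 16-bit hexadecimal is 0x406E.
Stored big-endian, the bytes at ascending addresses are 40 6E.
Read back as little-endian, the first byte is least significant, giving 0x6E40.

0x6E40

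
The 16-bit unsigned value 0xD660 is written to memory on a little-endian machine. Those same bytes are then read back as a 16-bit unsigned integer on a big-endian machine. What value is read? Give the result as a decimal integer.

24790

Stored little-endian, the bytes at ascending addresses are 60 D6.
Read back as big-endian, the last byte is least significant, giving 0x60D6.
0x60D6 = 24790.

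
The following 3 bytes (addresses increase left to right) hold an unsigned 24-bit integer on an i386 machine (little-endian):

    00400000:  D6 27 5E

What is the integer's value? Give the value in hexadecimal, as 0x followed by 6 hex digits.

Little-endian: lowest address holds the least-significant byte.
Reassemble most-significant byte first: 5E 27 D6 → 0x5E27D6.

0x5E27D6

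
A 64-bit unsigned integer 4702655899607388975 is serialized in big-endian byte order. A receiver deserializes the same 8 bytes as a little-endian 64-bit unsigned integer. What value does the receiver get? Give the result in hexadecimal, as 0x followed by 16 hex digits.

4702655899607388975 in 64-bit hexadecimal is 0x4143309FFCFE532F.
Stored big-endian, the bytes at ascending addresses are 41 43 30 9F FC FE 53 2F.
Read back as little-endian, the first byte is least significant, giving 0x2F53FEFC9F304341.

0x2F53FEFC9F304341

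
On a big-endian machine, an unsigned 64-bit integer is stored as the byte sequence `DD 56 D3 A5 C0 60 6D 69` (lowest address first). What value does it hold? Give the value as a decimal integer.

Big-endian stores the most-significant byte at the lowest address.
The bytes are already most-significant first: 0xDD56D3A5C0606D69.
0xDD56D3A5C0606D69 = 15949167839229799785.

15949167839229799785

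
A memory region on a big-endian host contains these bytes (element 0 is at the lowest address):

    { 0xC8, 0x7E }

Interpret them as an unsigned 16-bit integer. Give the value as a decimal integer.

51326

Big-endian: lowest address holds the most-significant byte.
The bytes are already most-significant first: 0xC87E.
0xC87E = 51326.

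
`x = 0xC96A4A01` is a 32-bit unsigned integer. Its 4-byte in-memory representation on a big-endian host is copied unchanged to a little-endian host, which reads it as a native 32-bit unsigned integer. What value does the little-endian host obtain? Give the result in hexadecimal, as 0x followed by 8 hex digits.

Stored big-endian, the bytes at ascending addresses are C9 6A 4A 01.
Read back as little-endian, the first byte is least significant, giving 0x014A6AC9.

0x014A6AC9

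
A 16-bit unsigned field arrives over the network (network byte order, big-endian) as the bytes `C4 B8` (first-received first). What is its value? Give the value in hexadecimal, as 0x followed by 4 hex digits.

In big-endian order the high byte comes first in memory.
The bytes are already most-significant first: 0xC4B8.

0xC4B8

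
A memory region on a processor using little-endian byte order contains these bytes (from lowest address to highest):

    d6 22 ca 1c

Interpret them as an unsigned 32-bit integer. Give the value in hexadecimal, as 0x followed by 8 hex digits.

0x1CCA22D6

Little-endian: lowest address holds the least-significant byte.
Reassemble most-significant byte first: 1C CA 22 D6 → 0x1CCA22D6.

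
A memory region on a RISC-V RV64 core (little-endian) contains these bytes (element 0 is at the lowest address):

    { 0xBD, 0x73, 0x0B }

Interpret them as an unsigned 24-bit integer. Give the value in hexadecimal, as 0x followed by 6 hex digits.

0x0B73BD

Little-endian: lowest address holds the least-significant byte.
Reassemble most-significant byte first: 0B 73 BD → 0x0B73BD.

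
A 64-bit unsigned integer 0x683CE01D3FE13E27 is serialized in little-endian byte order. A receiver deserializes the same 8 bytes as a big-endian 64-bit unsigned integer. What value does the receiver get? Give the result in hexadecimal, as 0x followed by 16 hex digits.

0x273EE13F1DE03C68

Stored little-endian, the bytes at ascending addresses are 27 3E E1 3F 1D E0 3C 68.
Read back as big-endian, the last byte is least significant, giving 0x273EE13F1DE03C68.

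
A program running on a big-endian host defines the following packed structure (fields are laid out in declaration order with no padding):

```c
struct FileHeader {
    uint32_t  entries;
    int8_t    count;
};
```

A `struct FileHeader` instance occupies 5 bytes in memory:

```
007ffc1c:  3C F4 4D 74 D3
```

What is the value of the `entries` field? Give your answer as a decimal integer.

`entries` is the first field, at byte offset 0, occupying 4 bytes.
Bytes at offsets 0..3: 3C F4 4D 74.
In big-endian order the high byte comes first in memory.
The bytes are already most-significant first: 0x3CF44D74.
0x3CF44D74 = 1022643572.

1022643572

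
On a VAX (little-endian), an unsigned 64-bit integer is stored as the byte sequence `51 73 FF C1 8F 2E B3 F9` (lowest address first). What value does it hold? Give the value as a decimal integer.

In little-endian order the low byte comes first in memory.
Reassemble most-significant byte first: F9 B3 2E 8F C1 FF 73 51 → 0xF9B32E8FC1FF7351.
0xF9B32E8FC1FF7351 = 17992776131245208401.

17992776131245208401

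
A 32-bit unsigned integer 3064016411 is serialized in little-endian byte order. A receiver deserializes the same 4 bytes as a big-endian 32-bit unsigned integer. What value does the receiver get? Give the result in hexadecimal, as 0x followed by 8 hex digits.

0x1B2EA1B6

3064016411 in 32-bit hexadecimal is 0xB6A12E1B.
Stored little-endian, the bytes at ascending addresses are 1B 2E A1 B6.
Read back as big-endian, the last byte is least significant, giving 0x1B2EA1B6.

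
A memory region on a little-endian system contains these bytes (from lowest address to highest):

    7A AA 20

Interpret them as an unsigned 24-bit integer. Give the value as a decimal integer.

2140794

In little-endian order the low byte comes first in memory.
Reassemble most-significant byte first: 20 AA 7A → 0x20AA7A.
0x20AA7A = 2140794.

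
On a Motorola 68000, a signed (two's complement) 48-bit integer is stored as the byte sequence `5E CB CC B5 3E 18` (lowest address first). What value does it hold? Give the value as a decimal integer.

In big-endian order the high byte comes first in memory.
The bytes are already most-significant first: 0x5ECBCCB53E18.
0x5ECBCCB53E18 = 104229405802008.

104229405802008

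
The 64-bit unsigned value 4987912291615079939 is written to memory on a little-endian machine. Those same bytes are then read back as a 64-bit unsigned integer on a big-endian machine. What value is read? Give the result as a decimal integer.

4987912291615079939 in 64-bit hexadecimal is 0x45389FCD58857E03.
Stored little-endian, the bytes at ascending addresses are 03 7E 85 58 CD 9F 38 45.
Read back as big-endian, the last byte is least significant, giving 0x037E8558CD9F3845.
0x037E8558CD9F3845 = 251785245632706629.

251785245632706629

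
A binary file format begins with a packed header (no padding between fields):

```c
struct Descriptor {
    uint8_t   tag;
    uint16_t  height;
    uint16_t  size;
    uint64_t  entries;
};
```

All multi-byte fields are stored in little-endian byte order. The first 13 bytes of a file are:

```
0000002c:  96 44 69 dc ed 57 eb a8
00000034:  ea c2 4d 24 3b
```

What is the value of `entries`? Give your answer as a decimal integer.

`entries` follows `tag` (1 B), `height` (2 B), `size` (2 B), so it starts at offset 1 + 2 + 2 = 5 and occupies 8 bytes.
Bytes at offsets 5..12: 57 EB A8 EA C2 4D 24 3B.
In little-endian order the low byte comes first in memory.
Reassemble most-significant byte first: 3B 24 4D C2 EA A8 EB 57 → 0x3B244DC2EAA8EB57.
0x3B244DC2EAA8EB57 = 4261616646955264855.

4261616646955264855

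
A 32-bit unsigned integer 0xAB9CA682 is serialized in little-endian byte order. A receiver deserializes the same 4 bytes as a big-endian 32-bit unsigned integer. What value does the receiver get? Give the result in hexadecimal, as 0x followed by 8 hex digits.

Stored little-endian, the bytes at ascending addresses are 82 A6 9C AB.
Read back as big-endian, the last byte is least significant, giving 0x82A69CAB.

0x82A69CAB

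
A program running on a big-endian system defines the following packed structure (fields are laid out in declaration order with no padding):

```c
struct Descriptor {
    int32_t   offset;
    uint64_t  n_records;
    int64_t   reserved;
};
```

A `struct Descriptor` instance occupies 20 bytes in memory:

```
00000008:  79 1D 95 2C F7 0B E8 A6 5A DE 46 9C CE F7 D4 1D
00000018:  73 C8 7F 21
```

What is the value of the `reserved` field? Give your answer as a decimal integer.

-3533122159687205087

`reserved` follows `offset` (4 B), `n_records` (8 B), so it starts at offset 4 + 8 = 12 and occupies 8 bytes.
Bytes at offsets 12..19: CE F7 D4 1D 73 C8 7F 21.
Big-endian stores the most-significant byte at the lowest address.
The bytes are already most-significant first: 0xCEF7D41D73C87F21.
Top bit is set, so as a signed 64-bit value this is 0xCEF7D41D73C87F21 − 2^64 = -3533122159687205087.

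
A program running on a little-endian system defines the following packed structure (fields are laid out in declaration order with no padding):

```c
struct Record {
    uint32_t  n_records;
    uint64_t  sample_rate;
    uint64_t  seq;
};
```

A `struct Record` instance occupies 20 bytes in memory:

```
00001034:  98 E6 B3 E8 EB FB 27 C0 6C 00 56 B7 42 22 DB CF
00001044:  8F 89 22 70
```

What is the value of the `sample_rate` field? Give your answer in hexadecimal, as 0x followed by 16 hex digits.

0xB756006CC027FBEB

`sample_rate` follows `n_records` (4 bytes), so it starts at byte offset 4 and occupies 8 bytes.
Bytes at offsets 4..11: EB FB 27 C0 6C 00 56 B7.
Little-endian: lowest address holds the least-significant byte.
Reassemble most-significant byte first: B7 56 00 6C C0 27 FB EB → 0xB756006CC027FBEB.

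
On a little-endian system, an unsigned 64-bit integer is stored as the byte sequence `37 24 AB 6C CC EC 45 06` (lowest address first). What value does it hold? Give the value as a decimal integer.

452027700361241655

In little-endian order the low byte comes first in memory.
Reassemble most-significant byte first: 06 45 EC CC 6C AB 24 37 → 0x0645ECCC6CAB2437.
0x0645ECCC6CAB2437 = 452027700361241655.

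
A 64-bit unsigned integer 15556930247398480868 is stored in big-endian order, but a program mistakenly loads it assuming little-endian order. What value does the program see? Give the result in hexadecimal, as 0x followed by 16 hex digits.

15556930247398480868 in 64-bit hexadecimal is 0xD7E551A2C7B75BE4.
Stored big-endian, the bytes at ascending addresses are D7 E5 51 A2 C7 B7 5B E4.
Read back as little-endian, the first byte is least significant, giving 0xE45BB7C7A251E5D7.

0xE45BB7C7A251E5D7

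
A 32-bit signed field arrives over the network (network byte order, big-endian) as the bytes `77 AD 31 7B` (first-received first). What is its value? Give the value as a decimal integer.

In big-endian order the high byte comes first in memory.
The bytes are already most-significant first: 0x77AD317B.
0x77AD317B = 2007839099.

2007839099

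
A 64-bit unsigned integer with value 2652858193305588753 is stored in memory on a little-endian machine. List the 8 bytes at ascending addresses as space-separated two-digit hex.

11 D4 76 AB 78 D8 D0 24

2652858193305588753 in hexadecimal, padded to 64 bits, is 0x24D0D878AB76D411.
Split into bytes (most-significant first): 24 D0 D8 78 AB 76 D4 11.
In little-endian order the low byte comes first in memory.
So at ascending addresses the bytes are 11 D4 76 AB 78 D8 D0 24.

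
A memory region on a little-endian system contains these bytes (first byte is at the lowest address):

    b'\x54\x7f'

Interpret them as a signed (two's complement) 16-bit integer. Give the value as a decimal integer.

In little-endian order the low byte comes first in memory.
Reassemble most-significant byte first: 7F 54 → 0x7F54.
0x7F54 = 32596.

32596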